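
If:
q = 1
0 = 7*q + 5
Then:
No Solution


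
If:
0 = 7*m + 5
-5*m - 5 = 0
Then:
No Solution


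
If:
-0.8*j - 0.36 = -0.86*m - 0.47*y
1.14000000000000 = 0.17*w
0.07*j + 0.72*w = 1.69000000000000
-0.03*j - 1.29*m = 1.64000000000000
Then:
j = -44.83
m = -0.23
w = 6.71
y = -75.13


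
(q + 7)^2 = q^2 + 14*q + 49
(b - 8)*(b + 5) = b^2 - 3*b - 40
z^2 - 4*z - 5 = (z - 5)*(z + 1)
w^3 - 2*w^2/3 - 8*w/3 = w*(w - 2)*(w + 4/3)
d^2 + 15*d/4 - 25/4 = (d - 5/4)*(d + 5)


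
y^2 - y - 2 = (y - 2)*(y + 1)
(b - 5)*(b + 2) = b^2 - 3*b - 10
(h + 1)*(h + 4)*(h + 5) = h^3 + 10*h^2 + 29*h + 20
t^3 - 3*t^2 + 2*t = t*(t - 2)*(t - 1)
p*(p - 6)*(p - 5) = p^3 - 11*p^2 + 30*p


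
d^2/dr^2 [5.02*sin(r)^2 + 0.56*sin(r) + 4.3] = -0.56*sin(r) + 10.04*cos(2*r)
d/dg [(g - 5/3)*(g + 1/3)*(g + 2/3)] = 3*g^2 - 4*g/3 - 13/9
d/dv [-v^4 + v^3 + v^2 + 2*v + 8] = -4*v^3 + 3*v^2 + 2*v + 2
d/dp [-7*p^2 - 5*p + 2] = -14*p - 5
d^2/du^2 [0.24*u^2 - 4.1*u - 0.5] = 0.480000000000000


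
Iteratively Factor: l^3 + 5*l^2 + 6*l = (l + 2)*(l^2 + 3*l) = (l + 2)*(l + 3)*(l)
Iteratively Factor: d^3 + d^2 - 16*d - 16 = (d + 1)*(d^2 - 16) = (d + 1)*(d + 4)*(d - 4)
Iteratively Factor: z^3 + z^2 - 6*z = (z + 3)*(z^2 - 2*z) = (z - 2)*(z + 3)*(z)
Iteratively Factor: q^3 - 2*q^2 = (q)*(q^2 - 2*q) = q*(q - 2)*(q)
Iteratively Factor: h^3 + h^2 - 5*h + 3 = (h - 1)*(h^2 + 2*h - 3) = (h - 1)^2*(h + 3)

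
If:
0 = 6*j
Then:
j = 0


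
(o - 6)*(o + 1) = o^2 - 5*o - 6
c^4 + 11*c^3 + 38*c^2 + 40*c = c*(c + 2)*(c + 4)*(c + 5)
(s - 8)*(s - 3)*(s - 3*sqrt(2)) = s^3 - 11*s^2 - 3*sqrt(2)*s^2 + 24*s + 33*sqrt(2)*s - 72*sqrt(2)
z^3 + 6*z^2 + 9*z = z*(z + 3)^2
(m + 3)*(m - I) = m^2 + 3*m - I*m - 3*I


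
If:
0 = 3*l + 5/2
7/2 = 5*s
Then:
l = -5/6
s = 7/10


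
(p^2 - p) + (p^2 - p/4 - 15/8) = 2*p^2 - 5*p/4 - 15/8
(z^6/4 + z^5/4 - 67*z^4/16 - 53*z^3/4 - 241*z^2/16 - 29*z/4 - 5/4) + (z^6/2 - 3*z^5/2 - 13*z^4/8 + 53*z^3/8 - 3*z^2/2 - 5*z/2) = 3*z^6/4 - 5*z^5/4 - 93*z^4/16 - 53*z^3/8 - 265*z^2/16 - 39*z/4 - 5/4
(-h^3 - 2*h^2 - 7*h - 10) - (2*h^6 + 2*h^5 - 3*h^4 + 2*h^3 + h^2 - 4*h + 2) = -2*h^6 - 2*h^5 + 3*h^4 - 3*h^3 - 3*h^2 - 3*h - 12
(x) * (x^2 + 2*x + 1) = x^3 + 2*x^2 + x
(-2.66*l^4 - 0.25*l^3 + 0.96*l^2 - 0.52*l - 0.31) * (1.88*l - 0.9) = -5.0008*l^5 + 1.924*l^4 + 2.0298*l^3 - 1.8416*l^2 - 0.1148*l + 0.279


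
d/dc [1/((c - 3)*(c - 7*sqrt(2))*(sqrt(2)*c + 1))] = (-sqrt(2)*(c - 3)*(c - 7*sqrt(2)) - (c - 3)*(sqrt(2)*c + 1) - (c - 7*sqrt(2))*(sqrt(2)*c + 1))/((c - 3)^2*(c - 7*sqrt(2))^2*(sqrt(2)*c + 1)^2)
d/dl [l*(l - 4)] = 2*l - 4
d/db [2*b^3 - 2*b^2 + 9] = 2*b*(3*b - 2)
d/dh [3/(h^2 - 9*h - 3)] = 3*(9 - 2*h)/(-h^2 + 9*h + 3)^2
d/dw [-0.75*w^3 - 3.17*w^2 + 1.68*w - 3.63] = -2.25*w^2 - 6.34*w + 1.68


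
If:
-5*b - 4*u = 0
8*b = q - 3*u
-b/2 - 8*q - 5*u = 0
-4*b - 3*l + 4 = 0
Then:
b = 0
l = 4/3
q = 0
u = 0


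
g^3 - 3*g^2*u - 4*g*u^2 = g*(g - 4*u)*(g + u)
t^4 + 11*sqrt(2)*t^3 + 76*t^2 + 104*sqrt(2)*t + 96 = (t + sqrt(2))*(t + 2*sqrt(2))^2*(t + 6*sqrt(2))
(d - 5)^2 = d^2 - 10*d + 25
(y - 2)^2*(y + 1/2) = y^3 - 7*y^2/2 + 2*y + 2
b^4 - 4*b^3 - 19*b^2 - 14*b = b*(b - 7)*(b + 1)*(b + 2)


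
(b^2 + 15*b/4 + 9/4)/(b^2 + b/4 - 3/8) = 2*(b + 3)/(2*b - 1)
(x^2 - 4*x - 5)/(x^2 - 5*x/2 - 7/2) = 2*(x - 5)/(2*x - 7)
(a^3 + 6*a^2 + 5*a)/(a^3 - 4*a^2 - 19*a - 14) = a*(a + 5)/(a^2 - 5*a - 14)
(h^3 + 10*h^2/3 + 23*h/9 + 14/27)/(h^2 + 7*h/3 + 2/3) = (h^2 + 3*h + 14/9)/(h + 2)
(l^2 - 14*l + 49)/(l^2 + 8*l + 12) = (l^2 - 14*l + 49)/(l^2 + 8*l + 12)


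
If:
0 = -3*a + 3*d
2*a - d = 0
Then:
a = 0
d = 0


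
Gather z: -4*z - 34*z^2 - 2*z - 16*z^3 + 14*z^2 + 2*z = -16*z^3 - 20*z^2 - 4*z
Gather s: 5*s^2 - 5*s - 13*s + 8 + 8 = 5*s^2 - 18*s + 16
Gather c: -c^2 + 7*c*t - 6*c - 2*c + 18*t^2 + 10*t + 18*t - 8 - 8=-c^2 + c*(7*t - 8) + 18*t^2 + 28*t - 16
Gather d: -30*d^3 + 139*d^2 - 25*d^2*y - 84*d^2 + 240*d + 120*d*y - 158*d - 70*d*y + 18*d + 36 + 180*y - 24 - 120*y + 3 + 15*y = -30*d^3 + d^2*(55 - 25*y) + d*(50*y + 100) + 75*y + 15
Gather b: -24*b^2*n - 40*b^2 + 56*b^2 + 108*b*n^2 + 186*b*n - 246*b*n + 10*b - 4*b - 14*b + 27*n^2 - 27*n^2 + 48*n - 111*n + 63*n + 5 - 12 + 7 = b^2*(16 - 24*n) + b*(108*n^2 - 60*n - 8)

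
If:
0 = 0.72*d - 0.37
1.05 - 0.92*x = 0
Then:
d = 0.51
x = 1.14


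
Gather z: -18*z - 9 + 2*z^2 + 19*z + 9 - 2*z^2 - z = 0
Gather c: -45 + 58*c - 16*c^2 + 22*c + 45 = -16*c^2 + 80*c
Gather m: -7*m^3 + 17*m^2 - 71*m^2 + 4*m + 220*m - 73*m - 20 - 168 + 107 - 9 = -7*m^3 - 54*m^2 + 151*m - 90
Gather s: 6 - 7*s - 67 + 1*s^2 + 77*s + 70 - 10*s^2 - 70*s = 9 - 9*s^2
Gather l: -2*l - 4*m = -2*l - 4*m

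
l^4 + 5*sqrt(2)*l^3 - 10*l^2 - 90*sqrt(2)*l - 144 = (l - 3*sqrt(2))*(l + sqrt(2))*(l + 3*sqrt(2))*(l + 4*sqrt(2))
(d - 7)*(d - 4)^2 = d^3 - 15*d^2 + 72*d - 112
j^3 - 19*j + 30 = (j - 3)*(j - 2)*(j + 5)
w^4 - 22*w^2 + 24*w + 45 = (w - 3)^2*(w + 1)*(w + 5)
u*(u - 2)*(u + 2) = u^3 - 4*u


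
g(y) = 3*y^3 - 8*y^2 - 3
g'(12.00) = 1104.00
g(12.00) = 4029.00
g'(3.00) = 33.00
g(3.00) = 6.00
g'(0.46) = -5.46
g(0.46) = -4.40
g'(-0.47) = 9.51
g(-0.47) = -5.08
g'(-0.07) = 1.16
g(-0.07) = -3.04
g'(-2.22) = 79.88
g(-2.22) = -75.25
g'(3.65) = 61.50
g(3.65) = 36.30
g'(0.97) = -7.05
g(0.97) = -7.79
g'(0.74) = -6.91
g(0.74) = -6.17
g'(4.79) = 129.86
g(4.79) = 143.15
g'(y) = 9*y^2 - 16*y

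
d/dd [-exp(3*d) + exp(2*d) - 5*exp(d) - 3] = (-3*exp(2*d) + 2*exp(d) - 5)*exp(d)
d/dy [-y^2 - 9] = -2*y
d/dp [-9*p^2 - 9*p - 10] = -18*p - 9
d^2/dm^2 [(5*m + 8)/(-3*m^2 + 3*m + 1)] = 18*((2*m - 1)^2*(5*m + 8) + (5*m + 1)*(-3*m^2 + 3*m + 1))/(-3*m^2 + 3*m + 1)^3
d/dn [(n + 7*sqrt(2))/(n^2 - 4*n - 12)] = (n^2 - 4*n - 2*(n - 2)*(n + 7*sqrt(2)) - 12)/(-n^2 + 4*n + 12)^2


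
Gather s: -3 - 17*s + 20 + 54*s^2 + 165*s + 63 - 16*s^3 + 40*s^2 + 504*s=-16*s^3 + 94*s^2 + 652*s + 80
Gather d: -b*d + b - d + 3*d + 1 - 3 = b + d*(2 - b) - 2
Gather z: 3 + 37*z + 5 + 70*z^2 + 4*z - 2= 70*z^2 + 41*z + 6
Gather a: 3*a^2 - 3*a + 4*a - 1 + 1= 3*a^2 + a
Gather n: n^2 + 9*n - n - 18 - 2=n^2 + 8*n - 20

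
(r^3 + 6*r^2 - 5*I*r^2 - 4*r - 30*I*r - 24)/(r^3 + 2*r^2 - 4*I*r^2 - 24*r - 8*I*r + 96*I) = (r - I)/(r - 4)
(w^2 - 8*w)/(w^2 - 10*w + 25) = w*(w - 8)/(w^2 - 10*w + 25)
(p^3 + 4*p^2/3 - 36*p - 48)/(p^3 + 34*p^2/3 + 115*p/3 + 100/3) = (p^2 - 36)/(p^2 + 10*p + 25)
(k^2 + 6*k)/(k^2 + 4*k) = (k + 6)/(k + 4)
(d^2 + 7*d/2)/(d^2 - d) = (d + 7/2)/(d - 1)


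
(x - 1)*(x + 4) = x^2 + 3*x - 4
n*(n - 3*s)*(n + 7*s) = n^3 + 4*n^2*s - 21*n*s^2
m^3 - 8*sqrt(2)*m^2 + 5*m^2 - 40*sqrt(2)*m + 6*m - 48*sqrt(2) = (m + 2)*(m + 3)*(m - 8*sqrt(2))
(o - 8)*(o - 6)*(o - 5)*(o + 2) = o^4 - 17*o^3 + 80*o^2 - 4*o - 480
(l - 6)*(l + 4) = l^2 - 2*l - 24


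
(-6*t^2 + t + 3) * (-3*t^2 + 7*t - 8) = 18*t^4 - 45*t^3 + 46*t^2 + 13*t - 24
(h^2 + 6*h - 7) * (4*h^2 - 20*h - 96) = 4*h^4 + 4*h^3 - 244*h^2 - 436*h + 672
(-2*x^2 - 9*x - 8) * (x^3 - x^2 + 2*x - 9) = -2*x^5 - 7*x^4 - 3*x^3 + 8*x^2 + 65*x + 72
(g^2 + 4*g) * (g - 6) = g^3 - 2*g^2 - 24*g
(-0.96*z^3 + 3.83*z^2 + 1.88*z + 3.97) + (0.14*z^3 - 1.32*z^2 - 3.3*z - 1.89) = -0.82*z^3 + 2.51*z^2 - 1.42*z + 2.08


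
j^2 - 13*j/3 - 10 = (j - 6)*(j + 5/3)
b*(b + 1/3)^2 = b^3 + 2*b^2/3 + b/9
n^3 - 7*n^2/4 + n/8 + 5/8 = (n - 5/4)*(n - 1)*(n + 1/2)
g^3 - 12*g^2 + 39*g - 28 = (g - 7)*(g - 4)*(g - 1)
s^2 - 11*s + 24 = (s - 8)*(s - 3)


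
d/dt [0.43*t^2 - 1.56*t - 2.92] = 0.86*t - 1.56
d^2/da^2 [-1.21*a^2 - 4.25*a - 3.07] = -2.42000000000000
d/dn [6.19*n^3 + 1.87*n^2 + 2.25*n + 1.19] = 18.57*n^2 + 3.74*n + 2.25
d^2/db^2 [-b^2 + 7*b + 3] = -2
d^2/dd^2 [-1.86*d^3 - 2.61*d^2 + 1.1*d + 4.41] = -11.16*d - 5.22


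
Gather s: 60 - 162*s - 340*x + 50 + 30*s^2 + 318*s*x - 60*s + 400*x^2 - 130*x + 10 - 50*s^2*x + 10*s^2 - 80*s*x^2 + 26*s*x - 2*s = s^2*(40 - 50*x) + s*(-80*x^2 + 344*x - 224) + 400*x^2 - 470*x + 120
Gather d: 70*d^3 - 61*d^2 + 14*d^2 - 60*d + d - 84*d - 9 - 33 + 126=70*d^3 - 47*d^2 - 143*d + 84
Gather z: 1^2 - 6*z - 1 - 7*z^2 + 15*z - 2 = -7*z^2 + 9*z - 2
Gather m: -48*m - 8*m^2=-8*m^2 - 48*m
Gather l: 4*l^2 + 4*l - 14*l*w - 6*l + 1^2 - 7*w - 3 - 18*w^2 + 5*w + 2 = 4*l^2 + l*(-14*w - 2) - 18*w^2 - 2*w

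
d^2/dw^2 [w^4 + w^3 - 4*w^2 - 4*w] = 12*w^2 + 6*w - 8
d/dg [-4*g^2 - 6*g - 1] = -8*g - 6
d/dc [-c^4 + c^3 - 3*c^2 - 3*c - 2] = -4*c^3 + 3*c^2 - 6*c - 3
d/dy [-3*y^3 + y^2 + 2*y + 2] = -9*y^2 + 2*y + 2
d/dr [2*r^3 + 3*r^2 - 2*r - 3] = 6*r^2 + 6*r - 2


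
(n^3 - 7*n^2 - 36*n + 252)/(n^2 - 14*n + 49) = (n^2 - 36)/(n - 7)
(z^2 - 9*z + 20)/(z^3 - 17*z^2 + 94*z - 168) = (z - 5)/(z^2 - 13*z + 42)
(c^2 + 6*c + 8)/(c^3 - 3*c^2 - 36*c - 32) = (c + 2)/(c^2 - 7*c - 8)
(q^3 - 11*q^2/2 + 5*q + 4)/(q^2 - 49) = (q^3 - 11*q^2/2 + 5*q + 4)/(q^2 - 49)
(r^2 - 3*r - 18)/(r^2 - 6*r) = (r + 3)/r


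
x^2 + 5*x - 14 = (x - 2)*(x + 7)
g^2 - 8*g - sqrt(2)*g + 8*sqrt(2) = (g - 8)*(g - sqrt(2))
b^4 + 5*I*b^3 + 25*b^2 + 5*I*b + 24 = (b - 3*I)*(b + 8*I)*(-I*b + 1)*(I*b + 1)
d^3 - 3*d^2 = d^2*(d - 3)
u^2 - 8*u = u*(u - 8)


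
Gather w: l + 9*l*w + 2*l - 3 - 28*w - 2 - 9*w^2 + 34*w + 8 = 3*l - 9*w^2 + w*(9*l + 6) + 3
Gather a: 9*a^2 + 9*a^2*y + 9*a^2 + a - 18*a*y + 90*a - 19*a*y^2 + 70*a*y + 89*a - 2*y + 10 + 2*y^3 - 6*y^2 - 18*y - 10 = a^2*(9*y + 18) + a*(-19*y^2 + 52*y + 180) + 2*y^3 - 6*y^2 - 20*y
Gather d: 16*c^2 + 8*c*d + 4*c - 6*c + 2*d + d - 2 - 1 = 16*c^2 - 2*c + d*(8*c + 3) - 3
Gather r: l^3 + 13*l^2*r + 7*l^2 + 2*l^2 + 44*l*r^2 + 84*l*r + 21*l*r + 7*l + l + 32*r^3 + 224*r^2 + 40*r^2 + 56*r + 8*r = l^3 + 9*l^2 + 8*l + 32*r^3 + r^2*(44*l + 264) + r*(13*l^2 + 105*l + 64)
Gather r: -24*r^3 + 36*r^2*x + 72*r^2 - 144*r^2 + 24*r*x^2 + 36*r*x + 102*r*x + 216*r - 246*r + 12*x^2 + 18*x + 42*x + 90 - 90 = -24*r^3 + r^2*(36*x - 72) + r*(24*x^2 + 138*x - 30) + 12*x^2 + 60*x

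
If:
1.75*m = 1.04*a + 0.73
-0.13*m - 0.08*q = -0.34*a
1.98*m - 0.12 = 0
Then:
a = -0.60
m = 0.06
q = -2.65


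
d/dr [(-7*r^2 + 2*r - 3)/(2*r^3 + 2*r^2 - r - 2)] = (14*r^4 - 8*r^3 + 21*r^2 + 40*r - 7)/(4*r^6 + 8*r^5 - 12*r^3 - 7*r^2 + 4*r + 4)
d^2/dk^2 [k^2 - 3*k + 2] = 2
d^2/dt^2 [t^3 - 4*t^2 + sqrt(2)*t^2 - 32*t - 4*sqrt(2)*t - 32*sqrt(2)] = 6*t - 8 + 2*sqrt(2)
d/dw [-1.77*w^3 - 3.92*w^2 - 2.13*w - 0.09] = -5.31*w^2 - 7.84*w - 2.13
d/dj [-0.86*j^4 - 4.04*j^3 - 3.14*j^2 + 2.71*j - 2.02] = -3.44*j^3 - 12.12*j^2 - 6.28*j + 2.71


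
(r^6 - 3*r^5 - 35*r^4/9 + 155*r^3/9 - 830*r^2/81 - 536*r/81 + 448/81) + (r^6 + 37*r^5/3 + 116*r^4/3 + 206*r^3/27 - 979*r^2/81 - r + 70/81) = 2*r^6 + 28*r^5/3 + 313*r^4/9 + 671*r^3/27 - 67*r^2/3 - 617*r/81 + 518/81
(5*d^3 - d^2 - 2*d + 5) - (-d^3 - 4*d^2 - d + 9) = 6*d^3 + 3*d^2 - d - 4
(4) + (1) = 5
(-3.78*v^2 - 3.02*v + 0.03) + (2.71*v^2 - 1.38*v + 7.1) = -1.07*v^2 - 4.4*v + 7.13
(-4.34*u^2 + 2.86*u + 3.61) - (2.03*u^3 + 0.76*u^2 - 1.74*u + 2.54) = -2.03*u^3 - 5.1*u^2 + 4.6*u + 1.07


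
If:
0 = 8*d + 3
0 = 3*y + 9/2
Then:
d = -3/8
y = -3/2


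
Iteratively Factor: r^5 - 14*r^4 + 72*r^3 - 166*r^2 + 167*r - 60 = (r - 1)*(r^4 - 13*r^3 + 59*r^2 - 107*r + 60) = (r - 5)*(r - 1)*(r^3 - 8*r^2 + 19*r - 12) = (r - 5)*(r - 4)*(r - 1)*(r^2 - 4*r + 3) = (r - 5)*(r - 4)*(r - 1)^2*(r - 3)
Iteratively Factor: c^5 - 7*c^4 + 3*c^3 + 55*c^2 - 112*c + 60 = (c - 2)*(c^4 - 5*c^3 - 7*c^2 + 41*c - 30) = (c - 2)*(c - 1)*(c^3 - 4*c^2 - 11*c + 30) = (c - 2)*(c - 1)*(c + 3)*(c^2 - 7*c + 10) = (c - 5)*(c - 2)*(c - 1)*(c + 3)*(c - 2)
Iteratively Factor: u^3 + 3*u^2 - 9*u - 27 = (u + 3)*(u^2 - 9) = (u + 3)^2*(u - 3)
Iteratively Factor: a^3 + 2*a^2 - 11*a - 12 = (a + 1)*(a^2 + a - 12) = (a - 3)*(a + 1)*(a + 4)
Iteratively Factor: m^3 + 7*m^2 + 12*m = (m)*(m^2 + 7*m + 12) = m*(m + 3)*(m + 4)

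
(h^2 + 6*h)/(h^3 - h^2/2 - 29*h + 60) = 2*h/(2*h^2 - 13*h + 20)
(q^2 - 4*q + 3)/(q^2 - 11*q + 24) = (q - 1)/(q - 8)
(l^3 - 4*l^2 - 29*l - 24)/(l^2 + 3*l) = l - 7 - 8/l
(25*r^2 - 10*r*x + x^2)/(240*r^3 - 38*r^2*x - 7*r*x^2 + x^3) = (-5*r + x)/(-48*r^2 - 2*r*x + x^2)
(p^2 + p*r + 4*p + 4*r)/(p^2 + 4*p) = (p + r)/p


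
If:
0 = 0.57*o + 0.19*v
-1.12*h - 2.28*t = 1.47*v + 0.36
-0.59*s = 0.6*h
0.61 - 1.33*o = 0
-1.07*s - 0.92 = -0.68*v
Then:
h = 1.71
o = 0.46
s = -1.73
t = -0.11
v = -1.38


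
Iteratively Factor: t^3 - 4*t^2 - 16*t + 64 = (t - 4)*(t^2 - 16) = (t - 4)^2*(t + 4)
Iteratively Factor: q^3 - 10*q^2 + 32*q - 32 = (q - 4)*(q^2 - 6*q + 8) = (q - 4)*(q - 2)*(q - 4)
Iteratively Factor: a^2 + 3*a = (a + 3)*(a)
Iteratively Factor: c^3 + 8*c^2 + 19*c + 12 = (c + 4)*(c^2 + 4*c + 3) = (c + 1)*(c + 4)*(c + 3)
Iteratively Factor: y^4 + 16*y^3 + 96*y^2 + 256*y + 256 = (y + 4)*(y^3 + 12*y^2 + 48*y + 64) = (y + 4)^2*(y^2 + 8*y + 16) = (y + 4)^3*(y + 4)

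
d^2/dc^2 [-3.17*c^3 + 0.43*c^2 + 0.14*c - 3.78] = 0.86 - 19.02*c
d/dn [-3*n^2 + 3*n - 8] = 3 - 6*n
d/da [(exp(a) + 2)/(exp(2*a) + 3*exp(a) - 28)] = (-(exp(a) + 2)*(2*exp(a) + 3) + exp(2*a) + 3*exp(a) - 28)*exp(a)/(exp(2*a) + 3*exp(a) - 28)^2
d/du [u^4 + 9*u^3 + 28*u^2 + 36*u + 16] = 4*u^3 + 27*u^2 + 56*u + 36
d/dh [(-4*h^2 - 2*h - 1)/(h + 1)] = (-4*h^2 - 8*h - 1)/(h^2 + 2*h + 1)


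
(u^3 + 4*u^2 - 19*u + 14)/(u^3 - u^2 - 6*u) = (-u^3 - 4*u^2 + 19*u - 14)/(u*(-u^2 + u + 6))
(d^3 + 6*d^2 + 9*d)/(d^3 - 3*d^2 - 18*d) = (d + 3)/(d - 6)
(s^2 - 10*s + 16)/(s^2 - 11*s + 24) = (s - 2)/(s - 3)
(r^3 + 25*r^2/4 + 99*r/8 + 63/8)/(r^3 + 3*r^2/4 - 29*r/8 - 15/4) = (4*r^2 + 19*r + 21)/(4*r^2 - 3*r - 10)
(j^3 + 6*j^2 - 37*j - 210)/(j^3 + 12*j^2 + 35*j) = (j - 6)/j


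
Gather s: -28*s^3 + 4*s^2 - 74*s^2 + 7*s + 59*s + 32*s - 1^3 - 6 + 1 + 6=-28*s^3 - 70*s^2 + 98*s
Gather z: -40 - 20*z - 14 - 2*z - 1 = -22*z - 55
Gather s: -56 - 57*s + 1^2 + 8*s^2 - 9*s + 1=8*s^2 - 66*s - 54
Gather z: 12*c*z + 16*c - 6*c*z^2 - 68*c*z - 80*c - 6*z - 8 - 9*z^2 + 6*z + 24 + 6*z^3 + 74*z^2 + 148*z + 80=-64*c + 6*z^3 + z^2*(65 - 6*c) + z*(148 - 56*c) + 96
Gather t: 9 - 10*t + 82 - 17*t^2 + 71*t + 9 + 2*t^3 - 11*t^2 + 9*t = 2*t^3 - 28*t^2 + 70*t + 100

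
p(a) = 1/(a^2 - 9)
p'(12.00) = 0.00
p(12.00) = 0.01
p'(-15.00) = 0.00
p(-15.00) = 0.00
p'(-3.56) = 0.53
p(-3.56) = 0.27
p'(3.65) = -0.39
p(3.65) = 0.23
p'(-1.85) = 0.12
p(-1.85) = -0.18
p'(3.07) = -34.01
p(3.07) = 2.35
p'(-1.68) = 0.09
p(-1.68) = -0.16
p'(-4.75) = 0.05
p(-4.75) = 0.07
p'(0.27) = -0.01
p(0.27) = -0.11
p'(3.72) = -0.32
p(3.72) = 0.21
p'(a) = -2*a/(a^2 - 9)^2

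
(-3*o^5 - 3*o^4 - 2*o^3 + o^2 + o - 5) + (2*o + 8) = -3*o^5 - 3*o^4 - 2*o^3 + o^2 + 3*o + 3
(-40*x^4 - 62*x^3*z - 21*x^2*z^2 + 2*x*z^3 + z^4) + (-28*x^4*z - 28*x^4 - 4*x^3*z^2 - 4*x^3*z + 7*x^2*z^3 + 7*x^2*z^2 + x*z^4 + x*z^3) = -28*x^4*z - 68*x^4 - 4*x^3*z^2 - 66*x^3*z + 7*x^2*z^3 - 14*x^2*z^2 + x*z^4 + 3*x*z^3 + z^4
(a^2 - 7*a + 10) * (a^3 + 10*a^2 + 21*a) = a^5 + 3*a^4 - 39*a^3 - 47*a^2 + 210*a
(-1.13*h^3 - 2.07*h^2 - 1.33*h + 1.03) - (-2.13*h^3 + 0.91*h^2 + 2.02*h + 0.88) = 1.0*h^3 - 2.98*h^2 - 3.35*h + 0.15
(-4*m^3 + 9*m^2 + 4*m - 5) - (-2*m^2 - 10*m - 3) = -4*m^3 + 11*m^2 + 14*m - 2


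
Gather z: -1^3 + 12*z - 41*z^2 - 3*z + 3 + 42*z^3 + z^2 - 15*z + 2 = 42*z^3 - 40*z^2 - 6*z + 4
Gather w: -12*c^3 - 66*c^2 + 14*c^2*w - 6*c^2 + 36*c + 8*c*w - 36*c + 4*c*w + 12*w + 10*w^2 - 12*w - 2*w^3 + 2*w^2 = -12*c^3 - 72*c^2 - 2*w^3 + 12*w^2 + w*(14*c^2 + 12*c)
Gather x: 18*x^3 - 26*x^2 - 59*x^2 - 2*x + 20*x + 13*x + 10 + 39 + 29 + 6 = 18*x^3 - 85*x^2 + 31*x + 84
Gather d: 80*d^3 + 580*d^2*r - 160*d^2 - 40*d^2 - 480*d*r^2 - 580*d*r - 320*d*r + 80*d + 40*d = 80*d^3 + d^2*(580*r - 200) + d*(-480*r^2 - 900*r + 120)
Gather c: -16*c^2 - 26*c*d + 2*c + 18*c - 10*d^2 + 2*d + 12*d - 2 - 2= -16*c^2 + c*(20 - 26*d) - 10*d^2 + 14*d - 4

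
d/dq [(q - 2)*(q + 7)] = 2*q + 5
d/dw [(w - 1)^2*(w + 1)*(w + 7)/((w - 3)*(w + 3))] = 2*(w^5 + 3*w^4 - 18*w^3 - 78*w^2 + 65*w + 27)/(w^4 - 18*w^2 + 81)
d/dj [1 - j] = -1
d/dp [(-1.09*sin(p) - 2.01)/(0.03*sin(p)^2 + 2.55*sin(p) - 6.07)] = (0.0327*sin(p)^2 + 0.1206*sin(p) + 11.7418)*cos(p)/(0.0009*sin(p)^4 + 0.153*sin(p)^3 + 6.1383*sin(p)^2 - 30.957*sin(p) + 36.8449)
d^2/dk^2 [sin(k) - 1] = -sin(k)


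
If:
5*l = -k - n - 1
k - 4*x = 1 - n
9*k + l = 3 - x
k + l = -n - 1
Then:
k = 7/18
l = 0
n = -25/18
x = -1/2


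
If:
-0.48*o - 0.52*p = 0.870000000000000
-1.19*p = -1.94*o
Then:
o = -0.66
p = -1.07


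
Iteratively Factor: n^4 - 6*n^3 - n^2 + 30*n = (n - 5)*(n^3 - n^2 - 6*n) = n*(n - 5)*(n^2 - n - 6) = n*(n - 5)*(n + 2)*(n - 3)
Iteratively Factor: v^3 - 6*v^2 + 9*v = (v - 3)*(v^2 - 3*v) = v*(v - 3)*(v - 3)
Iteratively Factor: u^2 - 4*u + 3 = (u - 3)*(u - 1)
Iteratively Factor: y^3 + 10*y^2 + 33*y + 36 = (y + 3)*(y^2 + 7*y + 12) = (y + 3)^2*(y + 4)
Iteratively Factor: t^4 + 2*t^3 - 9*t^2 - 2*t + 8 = (t + 4)*(t^3 - 2*t^2 - t + 2) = (t + 1)*(t + 4)*(t^2 - 3*t + 2) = (t - 1)*(t + 1)*(t + 4)*(t - 2)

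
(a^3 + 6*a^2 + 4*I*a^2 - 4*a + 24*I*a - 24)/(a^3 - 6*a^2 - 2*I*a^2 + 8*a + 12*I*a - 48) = (a^2 + a*(6 + 2*I) + 12*I)/(a^2 + a*(-6 - 4*I) + 24*I)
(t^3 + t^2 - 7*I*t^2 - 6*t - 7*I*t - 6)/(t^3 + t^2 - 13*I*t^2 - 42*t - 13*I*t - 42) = (t - I)/(t - 7*I)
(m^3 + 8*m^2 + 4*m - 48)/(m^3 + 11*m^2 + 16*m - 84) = (m + 4)/(m + 7)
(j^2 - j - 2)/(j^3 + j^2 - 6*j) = (j + 1)/(j*(j + 3))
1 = 1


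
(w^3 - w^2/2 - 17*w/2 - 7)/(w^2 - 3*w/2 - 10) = (-2*w^3 + w^2 + 17*w + 14)/(-2*w^2 + 3*w + 20)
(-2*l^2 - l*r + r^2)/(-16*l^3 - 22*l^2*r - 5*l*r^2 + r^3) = (-2*l + r)/(-16*l^2 - 6*l*r + r^2)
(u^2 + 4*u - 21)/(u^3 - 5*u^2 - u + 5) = (u^2 + 4*u - 21)/(u^3 - 5*u^2 - u + 5)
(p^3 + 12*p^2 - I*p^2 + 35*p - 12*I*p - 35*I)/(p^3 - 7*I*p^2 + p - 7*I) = (p^2 + 12*p + 35)/(p^2 - 6*I*p + 7)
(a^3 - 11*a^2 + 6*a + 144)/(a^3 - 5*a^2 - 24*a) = (a - 6)/a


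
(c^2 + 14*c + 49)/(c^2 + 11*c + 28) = (c + 7)/(c + 4)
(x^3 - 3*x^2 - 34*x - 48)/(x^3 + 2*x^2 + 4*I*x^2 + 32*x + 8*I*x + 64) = (x^2 - 5*x - 24)/(x^2 + 4*I*x + 32)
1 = 1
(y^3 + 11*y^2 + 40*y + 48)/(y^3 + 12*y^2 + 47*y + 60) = (y + 4)/(y + 5)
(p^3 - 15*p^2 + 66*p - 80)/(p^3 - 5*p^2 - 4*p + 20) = (p - 8)/(p + 2)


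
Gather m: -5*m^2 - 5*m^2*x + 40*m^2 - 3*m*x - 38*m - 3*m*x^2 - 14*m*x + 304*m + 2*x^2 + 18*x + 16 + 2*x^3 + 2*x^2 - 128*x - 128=m^2*(35 - 5*x) + m*(-3*x^2 - 17*x + 266) + 2*x^3 + 4*x^2 - 110*x - 112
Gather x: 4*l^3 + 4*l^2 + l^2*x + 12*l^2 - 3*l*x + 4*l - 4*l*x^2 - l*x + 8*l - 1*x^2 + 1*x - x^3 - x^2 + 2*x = 4*l^3 + 16*l^2 + 12*l - x^3 + x^2*(-4*l - 2) + x*(l^2 - 4*l + 3)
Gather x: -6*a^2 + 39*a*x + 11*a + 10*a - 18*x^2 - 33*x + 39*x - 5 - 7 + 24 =-6*a^2 + 21*a - 18*x^2 + x*(39*a + 6) + 12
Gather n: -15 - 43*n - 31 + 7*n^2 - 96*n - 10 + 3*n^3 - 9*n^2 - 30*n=3*n^3 - 2*n^2 - 169*n - 56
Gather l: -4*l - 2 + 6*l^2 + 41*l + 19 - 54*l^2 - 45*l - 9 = -48*l^2 - 8*l + 8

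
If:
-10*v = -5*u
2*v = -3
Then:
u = -3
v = -3/2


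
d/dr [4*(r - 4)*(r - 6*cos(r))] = 4*r + 4*(r - 4)*(6*sin(r) + 1) - 24*cos(r)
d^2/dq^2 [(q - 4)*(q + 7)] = 2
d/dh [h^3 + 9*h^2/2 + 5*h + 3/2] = 3*h^2 + 9*h + 5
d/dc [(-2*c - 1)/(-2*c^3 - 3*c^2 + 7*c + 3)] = (-8*c^3 - 12*c^2 - 6*c + 1)/(4*c^6 + 12*c^5 - 19*c^4 - 54*c^3 + 31*c^2 + 42*c + 9)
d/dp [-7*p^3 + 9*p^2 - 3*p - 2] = -21*p^2 + 18*p - 3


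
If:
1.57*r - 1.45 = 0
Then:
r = 0.92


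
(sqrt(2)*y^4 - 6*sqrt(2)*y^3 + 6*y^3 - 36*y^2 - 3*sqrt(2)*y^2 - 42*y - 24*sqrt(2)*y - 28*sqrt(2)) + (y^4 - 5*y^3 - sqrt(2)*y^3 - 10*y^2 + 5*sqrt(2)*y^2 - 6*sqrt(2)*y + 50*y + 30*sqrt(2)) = y^4 + sqrt(2)*y^4 - 7*sqrt(2)*y^3 + y^3 - 46*y^2 + 2*sqrt(2)*y^2 - 30*sqrt(2)*y + 8*y + 2*sqrt(2)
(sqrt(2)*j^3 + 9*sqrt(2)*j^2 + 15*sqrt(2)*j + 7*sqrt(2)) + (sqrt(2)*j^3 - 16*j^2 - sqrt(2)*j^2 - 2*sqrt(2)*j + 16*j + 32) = 2*sqrt(2)*j^3 - 16*j^2 + 8*sqrt(2)*j^2 + 16*j + 13*sqrt(2)*j + 7*sqrt(2) + 32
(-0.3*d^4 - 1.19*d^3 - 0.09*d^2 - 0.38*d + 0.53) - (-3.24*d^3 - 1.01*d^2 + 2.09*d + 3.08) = -0.3*d^4 + 2.05*d^3 + 0.92*d^2 - 2.47*d - 2.55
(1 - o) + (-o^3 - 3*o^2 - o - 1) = -o^3 - 3*o^2 - 2*o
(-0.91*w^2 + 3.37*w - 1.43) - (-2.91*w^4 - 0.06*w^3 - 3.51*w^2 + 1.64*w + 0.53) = 2.91*w^4 + 0.06*w^3 + 2.6*w^2 + 1.73*w - 1.96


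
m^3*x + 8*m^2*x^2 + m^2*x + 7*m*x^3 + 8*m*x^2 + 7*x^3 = (m + x)*(m + 7*x)*(m*x + x)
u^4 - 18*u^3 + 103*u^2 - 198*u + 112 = (u - 8)*(u - 7)*(u - 2)*(u - 1)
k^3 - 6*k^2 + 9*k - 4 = (k - 4)*(k - 1)^2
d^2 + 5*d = d*(d + 5)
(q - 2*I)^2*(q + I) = q^3 - 3*I*q^2 - 4*I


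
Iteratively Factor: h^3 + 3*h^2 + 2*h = (h + 2)*(h^2 + h) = (h + 1)*(h + 2)*(h)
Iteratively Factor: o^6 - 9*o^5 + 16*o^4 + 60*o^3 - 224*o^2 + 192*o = (o - 4)*(o^5 - 5*o^4 - 4*o^3 + 44*o^2 - 48*o) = o*(o - 4)*(o^4 - 5*o^3 - 4*o^2 + 44*o - 48) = o*(o - 4)*(o + 3)*(o^3 - 8*o^2 + 20*o - 16) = o*(o - 4)*(o - 2)*(o + 3)*(o^2 - 6*o + 8) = o*(o - 4)^2*(o - 2)*(o + 3)*(o - 2)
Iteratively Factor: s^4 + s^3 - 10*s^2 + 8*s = (s - 2)*(s^3 + 3*s^2 - 4*s) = (s - 2)*(s - 1)*(s^2 + 4*s) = s*(s - 2)*(s - 1)*(s + 4)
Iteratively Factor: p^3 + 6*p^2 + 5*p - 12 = (p + 3)*(p^2 + 3*p - 4) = (p - 1)*(p + 3)*(p + 4)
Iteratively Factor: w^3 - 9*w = (w - 3)*(w^2 + 3*w) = (w - 3)*(w + 3)*(w)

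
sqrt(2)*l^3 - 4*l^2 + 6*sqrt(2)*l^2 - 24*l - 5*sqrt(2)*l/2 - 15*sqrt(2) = (l + 6)*(l - 5*sqrt(2)/2)*(sqrt(2)*l + 1)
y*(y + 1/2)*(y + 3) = y^3 + 7*y^2/2 + 3*y/2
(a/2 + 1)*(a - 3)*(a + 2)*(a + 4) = a^4/2 + 5*a^3/2 - 2*a^2 - 22*a - 24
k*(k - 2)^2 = k^3 - 4*k^2 + 4*k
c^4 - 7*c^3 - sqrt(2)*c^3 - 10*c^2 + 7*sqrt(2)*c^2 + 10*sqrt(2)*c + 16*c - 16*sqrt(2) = (c - 8)*(c - 1)*(c + 2)*(c - sqrt(2))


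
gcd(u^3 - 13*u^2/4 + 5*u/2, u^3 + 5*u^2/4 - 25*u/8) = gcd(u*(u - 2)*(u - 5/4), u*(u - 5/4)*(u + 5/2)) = u^2 - 5*u/4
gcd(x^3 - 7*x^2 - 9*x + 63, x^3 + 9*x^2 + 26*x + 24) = x + 3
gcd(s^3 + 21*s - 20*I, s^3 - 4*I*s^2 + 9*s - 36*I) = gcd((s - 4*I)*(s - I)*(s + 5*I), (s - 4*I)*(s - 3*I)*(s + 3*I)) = s - 4*I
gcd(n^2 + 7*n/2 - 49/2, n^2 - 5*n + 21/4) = n - 7/2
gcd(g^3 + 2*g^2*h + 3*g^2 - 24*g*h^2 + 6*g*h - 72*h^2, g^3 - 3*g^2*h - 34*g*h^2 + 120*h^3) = g^2 + 2*g*h - 24*h^2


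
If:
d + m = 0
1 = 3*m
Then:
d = -1/3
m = 1/3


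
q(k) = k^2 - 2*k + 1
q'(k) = 2*k - 2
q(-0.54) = 2.37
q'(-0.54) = -3.08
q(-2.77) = 14.21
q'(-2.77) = -7.54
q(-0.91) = 3.65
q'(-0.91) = -3.82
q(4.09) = 9.55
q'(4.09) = 6.18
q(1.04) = 0.00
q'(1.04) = 0.08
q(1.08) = 0.01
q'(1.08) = 0.16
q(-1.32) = 5.38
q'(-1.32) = -4.64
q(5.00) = 16.00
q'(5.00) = 8.00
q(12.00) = 121.00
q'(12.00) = 22.00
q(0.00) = 1.00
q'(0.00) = -2.00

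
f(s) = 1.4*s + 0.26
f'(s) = 1.40000000000000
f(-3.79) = -5.05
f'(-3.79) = 1.40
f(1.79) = 2.77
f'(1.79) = 1.40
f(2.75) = 4.11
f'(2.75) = 1.40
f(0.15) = 0.47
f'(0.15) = 1.40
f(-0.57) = -0.54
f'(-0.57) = 1.40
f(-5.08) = -6.85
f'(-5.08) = 1.40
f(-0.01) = 0.25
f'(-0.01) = 1.40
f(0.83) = 1.42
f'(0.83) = 1.40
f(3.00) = 4.46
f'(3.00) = 1.40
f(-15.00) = -20.74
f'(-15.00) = 1.40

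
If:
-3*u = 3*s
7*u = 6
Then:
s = -6/7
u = 6/7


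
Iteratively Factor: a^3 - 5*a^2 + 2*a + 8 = (a + 1)*(a^2 - 6*a + 8) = (a - 2)*(a + 1)*(a - 4)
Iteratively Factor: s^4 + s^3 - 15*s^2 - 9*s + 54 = (s - 3)*(s^3 + 4*s^2 - 3*s - 18) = (s - 3)*(s + 3)*(s^2 + s - 6) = (s - 3)*(s - 2)*(s + 3)*(s + 3)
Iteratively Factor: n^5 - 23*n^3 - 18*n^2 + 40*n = (n + 2)*(n^4 - 2*n^3 - 19*n^2 + 20*n) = (n - 1)*(n + 2)*(n^3 - n^2 - 20*n) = (n - 5)*(n - 1)*(n + 2)*(n^2 + 4*n) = n*(n - 5)*(n - 1)*(n + 2)*(n + 4)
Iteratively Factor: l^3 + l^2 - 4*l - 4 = (l + 1)*(l^2 - 4) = (l + 1)*(l + 2)*(l - 2)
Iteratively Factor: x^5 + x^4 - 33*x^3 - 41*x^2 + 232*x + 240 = (x + 4)*(x^4 - 3*x^3 - 21*x^2 + 43*x + 60) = (x - 5)*(x + 4)*(x^3 + 2*x^2 - 11*x - 12) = (x - 5)*(x - 3)*(x + 4)*(x^2 + 5*x + 4) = (x - 5)*(x - 3)*(x + 1)*(x + 4)*(x + 4)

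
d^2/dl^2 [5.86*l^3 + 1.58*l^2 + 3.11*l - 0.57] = 35.16*l + 3.16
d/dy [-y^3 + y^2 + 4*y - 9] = -3*y^2 + 2*y + 4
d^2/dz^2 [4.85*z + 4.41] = 0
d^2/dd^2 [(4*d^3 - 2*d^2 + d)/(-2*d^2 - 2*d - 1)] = 4*(-10*d^3 - 18*d^2 - 3*d + 2)/(8*d^6 + 24*d^5 + 36*d^4 + 32*d^3 + 18*d^2 + 6*d + 1)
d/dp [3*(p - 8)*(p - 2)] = 6*p - 30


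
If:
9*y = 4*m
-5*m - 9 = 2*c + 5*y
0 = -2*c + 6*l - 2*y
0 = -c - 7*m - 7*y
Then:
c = -7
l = -29/13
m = 9/13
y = 4/13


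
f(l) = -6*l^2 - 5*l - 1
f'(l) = -12*l - 5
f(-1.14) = -3.10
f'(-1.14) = 8.68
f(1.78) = -28.91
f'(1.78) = -26.36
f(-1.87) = -12.63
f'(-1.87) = 17.44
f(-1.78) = -11.11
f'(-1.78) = 16.36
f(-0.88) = -1.25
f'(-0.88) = 5.56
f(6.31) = -271.45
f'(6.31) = -80.72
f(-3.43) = -54.44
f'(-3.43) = 36.16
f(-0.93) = -1.54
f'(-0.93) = 6.16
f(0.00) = -1.00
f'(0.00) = -5.00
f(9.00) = -532.00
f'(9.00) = -113.00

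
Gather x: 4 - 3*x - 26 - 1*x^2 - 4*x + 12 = -x^2 - 7*x - 10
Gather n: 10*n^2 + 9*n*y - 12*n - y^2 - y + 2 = 10*n^2 + n*(9*y - 12) - y^2 - y + 2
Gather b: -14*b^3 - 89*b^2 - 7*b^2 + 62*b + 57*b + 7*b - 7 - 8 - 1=-14*b^3 - 96*b^2 + 126*b - 16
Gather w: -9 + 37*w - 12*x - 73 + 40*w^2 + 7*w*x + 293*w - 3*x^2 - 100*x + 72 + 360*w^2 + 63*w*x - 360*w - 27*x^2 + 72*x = 400*w^2 + w*(70*x - 30) - 30*x^2 - 40*x - 10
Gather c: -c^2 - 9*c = -c^2 - 9*c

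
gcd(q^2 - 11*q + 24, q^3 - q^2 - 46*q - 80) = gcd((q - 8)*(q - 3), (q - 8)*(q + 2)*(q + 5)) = q - 8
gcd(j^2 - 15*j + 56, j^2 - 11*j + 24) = j - 8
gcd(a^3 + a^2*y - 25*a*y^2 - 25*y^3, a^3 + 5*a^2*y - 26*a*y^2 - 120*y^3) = -a + 5*y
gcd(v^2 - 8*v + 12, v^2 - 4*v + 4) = v - 2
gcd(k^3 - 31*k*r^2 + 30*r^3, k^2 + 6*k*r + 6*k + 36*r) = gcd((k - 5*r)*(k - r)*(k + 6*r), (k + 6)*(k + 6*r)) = k + 6*r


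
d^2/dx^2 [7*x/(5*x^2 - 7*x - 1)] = 14*(-x*(10*x - 7)^2 + (7 - 15*x)*(-5*x^2 + 7*x + 1))/(-5*x^2 + 7*x + 1)^3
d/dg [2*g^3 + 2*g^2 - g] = 6*g^2 + 4*g - 1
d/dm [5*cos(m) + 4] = -5*sin(m)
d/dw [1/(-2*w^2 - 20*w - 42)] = (w + 5)/(w^2 + 10*w + 21)^2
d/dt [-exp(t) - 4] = -exp(t)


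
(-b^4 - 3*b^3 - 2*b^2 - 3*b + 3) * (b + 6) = -b^5 - 9*b^4 - 20*b^3 - 15*b^2 - 15*b + 18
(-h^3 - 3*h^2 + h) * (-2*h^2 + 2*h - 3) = 2*h^5 + 4*h^4 - 5*h^3 + 11*h^2 - 3*h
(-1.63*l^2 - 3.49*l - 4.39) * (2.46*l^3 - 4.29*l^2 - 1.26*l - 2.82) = -4.0098*l^5 - 1.5927*l^4 + 6.2265*l^3 + 27.8271*l^2 + 15.3732*l + 12.3798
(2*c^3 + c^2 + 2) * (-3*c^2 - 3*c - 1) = -6*c^5 - 9*c^4 - 5*c^3 - 7*c^2 - 6*c - 2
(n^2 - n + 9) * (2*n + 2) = 2*n^3 + 16*n + 18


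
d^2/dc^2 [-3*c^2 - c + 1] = -6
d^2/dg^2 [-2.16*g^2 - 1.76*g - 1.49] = -4.32000000000000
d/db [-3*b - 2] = -3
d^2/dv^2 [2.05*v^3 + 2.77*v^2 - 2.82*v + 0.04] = 12.3*v + 5.54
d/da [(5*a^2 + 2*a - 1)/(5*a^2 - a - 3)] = (-15*a^2 - 20*a - 7)/(25*a^4 - 10*a^3 - 29*a^2 + 6*a + 9)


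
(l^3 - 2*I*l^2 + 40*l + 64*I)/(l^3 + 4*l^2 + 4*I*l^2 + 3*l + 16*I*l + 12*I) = (l^2 - 6*I*l + 16)/(l^2 + 4*l + 3)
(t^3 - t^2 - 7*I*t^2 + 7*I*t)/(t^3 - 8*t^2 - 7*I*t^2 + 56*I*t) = (t - 1)/(t - 8)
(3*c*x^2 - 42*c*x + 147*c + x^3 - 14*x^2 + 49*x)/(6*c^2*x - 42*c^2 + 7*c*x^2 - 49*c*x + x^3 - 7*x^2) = (3*c*x - 21*c + x^2 - 7*x)/(6*c^2 + 7*c*x + x^2)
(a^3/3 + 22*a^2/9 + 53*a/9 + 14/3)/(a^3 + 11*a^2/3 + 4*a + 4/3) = (3*a^2 + 16*a + 21)/(3*(3*a^2 + 5*a + 2))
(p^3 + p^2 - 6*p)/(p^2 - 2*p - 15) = p*(p - 2)/(p - 5)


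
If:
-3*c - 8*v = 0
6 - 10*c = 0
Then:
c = 3/5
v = -9/40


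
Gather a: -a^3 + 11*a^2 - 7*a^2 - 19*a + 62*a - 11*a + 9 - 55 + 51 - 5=-a^3 + 4*a^2 + 32*a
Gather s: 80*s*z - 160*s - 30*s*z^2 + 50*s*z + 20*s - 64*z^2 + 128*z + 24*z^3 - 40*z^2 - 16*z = s*(-30*z^2 + 130*z - 140) + 24*z^3 - 104*z^2 + 112*z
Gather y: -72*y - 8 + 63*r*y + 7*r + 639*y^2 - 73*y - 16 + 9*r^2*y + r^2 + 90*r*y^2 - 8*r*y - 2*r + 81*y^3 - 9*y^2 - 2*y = r^2 + 5*r + 81*y^3 + y^2*(90*r + 630) + y*(9*r^2 + 55*r - 147) - 24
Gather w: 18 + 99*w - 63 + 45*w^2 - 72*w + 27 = 45*w^2 + 27*w - 18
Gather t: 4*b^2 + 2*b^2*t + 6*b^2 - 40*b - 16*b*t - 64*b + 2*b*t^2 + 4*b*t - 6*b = 10*b^2 + 2*b*t^2 - 110*b + t*(2*b^2 - 12*b)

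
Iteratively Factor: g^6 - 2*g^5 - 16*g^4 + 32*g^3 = (g)*(g^5 - 2*g^4 - 16*g^3 + 32*g^2) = g^2*(g^4 - 2*g^3 - 16*g^2 + 32*g) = g^2*(g + 4)*(g^3 - 6*g^2 + 8*g) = g^2*(g - 4)*(g + 4)*(g^2 - 2*g) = g^3*(g - 4)*(g + 4)*(g - 2)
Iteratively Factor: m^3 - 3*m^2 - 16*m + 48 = (m - 4)*(m^2 + m - 12) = (m - 4)*(m - 3)*(m + 4)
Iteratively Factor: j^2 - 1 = (j - 1)*(j + 1)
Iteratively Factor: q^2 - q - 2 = (q - 2)*(q + 1)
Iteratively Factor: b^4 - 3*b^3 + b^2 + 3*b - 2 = (b + 1)*(b^3 - 4*b^2 + 5*b - 2) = (b - 1)*(b + 1)*(b^2 - 3*b + 2) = (b - 2)*(b - 1)*(b + 1)*(b - 1)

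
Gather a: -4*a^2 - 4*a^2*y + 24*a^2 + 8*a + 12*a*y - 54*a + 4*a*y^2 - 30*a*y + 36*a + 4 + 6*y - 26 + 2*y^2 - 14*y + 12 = a^2*(20 - 4*y) + a*(4*y^2 - 18*y - 10) + 2*y^2 - 8*y - 10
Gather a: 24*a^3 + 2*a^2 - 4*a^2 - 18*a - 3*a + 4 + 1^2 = 24*a^3 - 2*a^2 - 21*a + 5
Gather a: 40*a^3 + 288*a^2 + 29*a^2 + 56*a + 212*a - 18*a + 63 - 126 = 40*a^3 + 317*a^2 + 250*a - 63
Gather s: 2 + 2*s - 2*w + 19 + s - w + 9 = 3*s - 3*w + 30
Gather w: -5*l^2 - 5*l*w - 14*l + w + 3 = -5*l^2 - 14*l + w*(1 - 5*l) + 3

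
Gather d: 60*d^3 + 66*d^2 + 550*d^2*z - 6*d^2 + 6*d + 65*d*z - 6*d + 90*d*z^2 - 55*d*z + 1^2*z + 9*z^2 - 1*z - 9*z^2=60*d^3 + d^2*(550*z + 60) + d*(90*z^2 + 10*z)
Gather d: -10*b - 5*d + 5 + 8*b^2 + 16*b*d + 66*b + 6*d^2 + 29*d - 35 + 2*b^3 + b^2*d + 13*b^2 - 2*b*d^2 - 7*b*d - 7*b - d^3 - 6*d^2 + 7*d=2*b^3 + 21*b^2 - 2*b*d^2 + 49*b - d^3 + d*(b^2 + 9*b + 31) - 30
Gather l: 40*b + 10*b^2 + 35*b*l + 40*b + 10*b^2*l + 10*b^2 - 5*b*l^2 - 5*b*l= 20*b^2 - 5*b*l^2 + 80*b + l*(10*b^2 + 30*b)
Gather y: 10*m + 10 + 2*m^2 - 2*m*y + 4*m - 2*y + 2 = 2*m^2 + 14*m + y*(-2*m - 2) + 12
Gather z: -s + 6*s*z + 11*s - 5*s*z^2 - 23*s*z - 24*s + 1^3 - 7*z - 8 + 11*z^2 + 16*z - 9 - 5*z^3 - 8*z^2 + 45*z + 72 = -14*s - 5*z^3 + z^2*(3 - 5*s) + z*(54 - 17*s) + 56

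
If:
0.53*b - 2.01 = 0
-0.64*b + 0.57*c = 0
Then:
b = 3.79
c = 4.26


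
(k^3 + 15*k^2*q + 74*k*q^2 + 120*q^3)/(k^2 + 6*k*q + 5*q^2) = (k^2 + 10*k*q + 24*q^2)/(k + q)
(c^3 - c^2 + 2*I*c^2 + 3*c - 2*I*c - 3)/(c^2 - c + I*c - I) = (c^2 + 2*I*c + 3)/(c + I)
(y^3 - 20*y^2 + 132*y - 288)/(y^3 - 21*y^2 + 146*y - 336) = (y - 6)/(y - 7)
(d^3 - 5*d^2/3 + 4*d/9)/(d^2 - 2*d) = (9*d^2 - 15*d + 4)/(9*(d - 2))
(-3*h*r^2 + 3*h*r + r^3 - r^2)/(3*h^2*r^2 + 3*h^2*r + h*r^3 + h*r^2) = (-3*h*r + 3*h + r^2 - r)/(h*(3*h*r + 3*h + r^2 + r))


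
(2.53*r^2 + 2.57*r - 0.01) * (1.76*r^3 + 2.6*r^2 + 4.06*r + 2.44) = 4.4528*r^5 + 11.1012*r^4 + 16.9362*r^3 + 16.5814*r^2 + 6.2302*r - 0.0244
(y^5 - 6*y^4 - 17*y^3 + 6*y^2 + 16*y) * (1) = y^5 - 6*y^4 - 17*y^3 + 6*y^2 + 16*y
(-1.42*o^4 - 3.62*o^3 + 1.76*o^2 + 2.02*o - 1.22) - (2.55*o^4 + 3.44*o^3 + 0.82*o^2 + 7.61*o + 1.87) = -3.97*o^4 - 7.06*o^3 + 0.94*o^2 - 5.59*o - 3.09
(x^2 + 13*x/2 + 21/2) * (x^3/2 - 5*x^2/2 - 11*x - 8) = x^5/2 + 3*x^4/4 - 22*x^3 - 423*x^2/4 - 335*x/2 - 84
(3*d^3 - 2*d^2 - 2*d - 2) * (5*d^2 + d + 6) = 15*d^5 - 7*d^4 + 6*d^3 - 24*d^2 - 14*d - 12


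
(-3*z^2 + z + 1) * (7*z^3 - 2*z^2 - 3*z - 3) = -21*z^5 + 13*z^4 + 14*z^3 + 4*z^2 - 6*z - 3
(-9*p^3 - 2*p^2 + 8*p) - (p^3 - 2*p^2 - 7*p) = -10*p^3 + 15*p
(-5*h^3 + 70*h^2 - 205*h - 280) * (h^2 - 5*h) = -5*h^5 + 95*h^4 - 555*h^3 + 745*h^2 + 1400*h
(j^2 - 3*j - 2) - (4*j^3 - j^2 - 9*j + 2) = -4*j^3 + 2*j^2 + 6*j - 4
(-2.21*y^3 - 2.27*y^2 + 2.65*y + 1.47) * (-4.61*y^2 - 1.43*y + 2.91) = 10.1881*y^5 + 13.625*y^4 - 15.4015*y^3 - 17.1719*y^2 + 5.6094*y + 4.2777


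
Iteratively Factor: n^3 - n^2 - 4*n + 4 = (n + 2)*(n^2 - 3*n + 2) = (n - 2)*(n + 2)*(n - 1)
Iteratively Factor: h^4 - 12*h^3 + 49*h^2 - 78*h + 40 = (h - 2)*(h^3 - 10*h^2 + 29*h - 20) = (h - 2)*(h - 1)*(h^2 - 9*h + 20) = (h - 4)*(h - 2)*(h - 1)*(h - 5)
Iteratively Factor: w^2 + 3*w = (w)*(w + 3)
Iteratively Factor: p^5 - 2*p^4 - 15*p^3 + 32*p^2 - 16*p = (p - 1)*(p^4 - p^3 - 16*p^2 + 16*p) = (p - 1)*(p + 4)*(p^3 - 5*p^2 + 4*p) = p*(p - 1)*(p + 4)*(p^2 - 5*p + 4) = p*(p - 1)^2*(p + 4)*(p - 4)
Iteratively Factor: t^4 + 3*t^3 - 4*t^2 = (t - 1)*(t^3 + 4*t^2) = t*(t - 1)*(t^2 + 4*t) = t*(t - 1)*(t + 4)*(t)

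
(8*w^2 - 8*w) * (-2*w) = -16*w^3 + 16*w^2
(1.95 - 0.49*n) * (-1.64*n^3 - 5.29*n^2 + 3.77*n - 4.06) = 0.8036*n^4 - 0.6059*n^3 - 12.1628*n^2 + 9.3409*n - 7.917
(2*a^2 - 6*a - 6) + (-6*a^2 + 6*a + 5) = -4*a^2 - 1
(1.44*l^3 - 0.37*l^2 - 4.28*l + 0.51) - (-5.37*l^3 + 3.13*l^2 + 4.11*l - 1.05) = 6.81*l^3 - 3.5*l^2 - 8.39*l + 1.56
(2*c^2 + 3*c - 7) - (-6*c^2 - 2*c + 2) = 8*c^2 + 5*c - 9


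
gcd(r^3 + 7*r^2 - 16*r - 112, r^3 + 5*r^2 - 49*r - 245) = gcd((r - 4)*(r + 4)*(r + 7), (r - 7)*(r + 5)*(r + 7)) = r + 7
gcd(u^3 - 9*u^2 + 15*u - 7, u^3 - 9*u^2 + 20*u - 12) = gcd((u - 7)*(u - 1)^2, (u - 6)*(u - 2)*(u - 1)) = u - 1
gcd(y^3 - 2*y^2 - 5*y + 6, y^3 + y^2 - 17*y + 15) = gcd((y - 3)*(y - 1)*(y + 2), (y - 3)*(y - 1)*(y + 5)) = y^2 - 4*y + 3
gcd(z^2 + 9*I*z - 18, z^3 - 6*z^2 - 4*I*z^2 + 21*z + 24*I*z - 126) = z + 3*I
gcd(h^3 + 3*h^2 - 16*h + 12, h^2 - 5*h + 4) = h - 1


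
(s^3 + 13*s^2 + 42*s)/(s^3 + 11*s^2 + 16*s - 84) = s/(s - 2)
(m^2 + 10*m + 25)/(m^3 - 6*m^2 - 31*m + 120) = (m + 5)/(m^2 - 11*m + 24)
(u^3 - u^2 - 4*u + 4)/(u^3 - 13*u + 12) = (u^2 - 4)/(u^2 + u - 12)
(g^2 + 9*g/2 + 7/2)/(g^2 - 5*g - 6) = (g + 7/2)/(g - 6)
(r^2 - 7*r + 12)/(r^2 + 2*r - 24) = (r - 3)/(r + 6)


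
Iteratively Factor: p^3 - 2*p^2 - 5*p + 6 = (p - 1)*(p^2 - p - 6) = (p - 1)*(p + 2)*(p - 3)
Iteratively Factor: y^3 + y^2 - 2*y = (y)*(y^2 + y - 2) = y*(y + 2)*(y - 1)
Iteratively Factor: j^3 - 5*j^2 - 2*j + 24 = (j - 3)*(j^2 - 2*j - 8) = (j - 4)*(j - 3)*(j + 2)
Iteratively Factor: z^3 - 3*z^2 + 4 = (z + 1)*(z^2 - 4*z + 4) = (z - 2)*(z + 1)*(z - 2)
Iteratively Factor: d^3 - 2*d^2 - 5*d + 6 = (d + 2)*(d^2 - 4*d + 3) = (d - 3)*(d + 2)*(d - 1)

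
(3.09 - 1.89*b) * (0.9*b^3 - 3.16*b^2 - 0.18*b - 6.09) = -1.701*b^4 + 8.7534*b^3 - 9.4242*b^2 + 10.9539*b - 18.8181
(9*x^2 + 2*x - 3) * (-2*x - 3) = -18*x^3 - 31*x^2 + 9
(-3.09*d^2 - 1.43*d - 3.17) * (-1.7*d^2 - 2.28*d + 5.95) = 5.253*d^4 + 9.4762*d^3 - 9.7361*d^2 - 1.2809*d - 18.8615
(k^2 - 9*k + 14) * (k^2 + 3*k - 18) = k^4 - 6*k^3 - 31*k^2 + 204*k - 252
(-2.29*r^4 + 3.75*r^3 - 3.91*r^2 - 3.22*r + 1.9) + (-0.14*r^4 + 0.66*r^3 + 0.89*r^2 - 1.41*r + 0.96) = -2.43*r^4 + 4.41*r^3 - 3.02*r^2 - 4.63*r + 2.86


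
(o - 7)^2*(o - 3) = o^3 - 17*o^2 + 91*o - 147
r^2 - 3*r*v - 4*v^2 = (r - 4*v)*(r + v)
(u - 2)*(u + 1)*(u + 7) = u^3 + 6*u^2 - 9*u - 14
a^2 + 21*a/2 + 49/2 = (a + 7/2)*(a + 7)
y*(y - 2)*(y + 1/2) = y^3 - 3*y^2/2 - y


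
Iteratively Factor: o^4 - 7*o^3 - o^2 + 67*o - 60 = (o - 1)*(o^3 - 6*o^2 - 7*o + 60) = (o - 4)*(o - 1)*(o^2 - 2*o - 15) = (o - 5)*(o - 4)*(o - 1)*(o + 3)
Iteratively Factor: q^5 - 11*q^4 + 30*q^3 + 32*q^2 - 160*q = (q - 4)*(q^4 - 7*q^3 + 2*q^2 + 40*q) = (q - 4)^2*(q^3 - 3*q^2 - 10*q) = q*(q - 4)^2*(q^2 - 3*q - 10) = q*(q - 5)*(q - 4)^2*(q + 2)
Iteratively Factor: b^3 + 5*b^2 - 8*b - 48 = (b + 4)*(b^2 + b - 12) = (b - 3)*(b + 4)*(b + 4)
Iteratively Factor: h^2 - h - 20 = (h - 5)*(h + 4)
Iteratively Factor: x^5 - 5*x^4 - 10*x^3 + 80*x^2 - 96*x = (x)*(x^4 - 5*x^3 - 10*x^2 + 80*x - 96) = x*(x + 4)*(x^3 - 9*x^2 + 26*x - 24) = x*(x - 2)*(x + 4)*(x^2 - 7*x + 12) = x*(x - 4)*(x - 2)*(x + 4)*(x - 3)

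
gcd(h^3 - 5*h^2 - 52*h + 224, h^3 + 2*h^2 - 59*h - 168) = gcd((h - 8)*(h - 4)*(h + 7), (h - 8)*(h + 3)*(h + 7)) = h^2 - h - 56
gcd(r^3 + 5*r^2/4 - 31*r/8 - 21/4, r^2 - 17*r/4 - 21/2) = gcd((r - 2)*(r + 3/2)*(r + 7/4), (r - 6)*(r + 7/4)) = r + 7/4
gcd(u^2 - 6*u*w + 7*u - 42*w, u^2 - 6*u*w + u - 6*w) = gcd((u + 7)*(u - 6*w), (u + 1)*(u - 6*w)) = u - 6*w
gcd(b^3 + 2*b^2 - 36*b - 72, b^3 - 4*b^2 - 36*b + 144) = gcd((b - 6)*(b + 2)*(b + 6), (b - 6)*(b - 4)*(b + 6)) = b^2 - 36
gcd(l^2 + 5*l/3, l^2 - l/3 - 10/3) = l + 5/3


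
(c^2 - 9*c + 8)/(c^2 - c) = (c - 8)/c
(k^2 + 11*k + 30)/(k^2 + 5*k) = (k + 6)/k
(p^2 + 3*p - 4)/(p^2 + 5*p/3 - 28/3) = 3*(p - 1)/(3*p - 7)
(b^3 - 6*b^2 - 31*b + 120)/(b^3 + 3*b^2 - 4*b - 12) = (b^3 - 6*b^2 - 31*b + 120)/(b^3 + 3*b^2 - 4*b - 12)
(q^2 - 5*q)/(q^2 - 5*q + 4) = q*(q - 5)/(q^2 - 5*q + 4)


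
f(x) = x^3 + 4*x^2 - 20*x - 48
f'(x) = 3*x^2 + 8*x - 20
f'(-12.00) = 316.00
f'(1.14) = -6.98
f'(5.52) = 115.57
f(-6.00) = 0.00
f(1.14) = -64.12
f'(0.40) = -16.32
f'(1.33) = -4.05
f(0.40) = -55.30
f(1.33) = -65.17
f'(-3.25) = -14.31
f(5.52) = 131.68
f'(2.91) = 28.68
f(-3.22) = 24.49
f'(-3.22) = -14.65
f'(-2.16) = -23.28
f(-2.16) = 3.78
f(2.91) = -47.69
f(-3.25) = 24.92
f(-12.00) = -960.00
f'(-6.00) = 40.00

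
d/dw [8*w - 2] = 8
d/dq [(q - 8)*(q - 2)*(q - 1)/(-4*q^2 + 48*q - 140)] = (-q^4 + 24*q^3 - 211*q^2 + 738*q - 718)/(4*(q^4 - 24*q^3 + 214*q^2 - 840*q + 1225))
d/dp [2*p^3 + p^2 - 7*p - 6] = 6*p^2 + 2*p - 7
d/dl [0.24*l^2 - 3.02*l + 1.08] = 0.48*l - 3.02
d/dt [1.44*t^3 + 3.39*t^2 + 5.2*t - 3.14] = 4.32*t^2 + 6.78*t + 5.2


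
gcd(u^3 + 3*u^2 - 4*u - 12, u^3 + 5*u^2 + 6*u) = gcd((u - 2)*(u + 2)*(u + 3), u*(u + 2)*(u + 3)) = u^2 + 5*u + 6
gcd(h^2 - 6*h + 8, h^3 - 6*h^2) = 1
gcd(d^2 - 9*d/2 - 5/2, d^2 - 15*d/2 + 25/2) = d - 5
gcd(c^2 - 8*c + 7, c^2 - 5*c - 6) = 1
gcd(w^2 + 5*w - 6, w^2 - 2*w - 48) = w + 6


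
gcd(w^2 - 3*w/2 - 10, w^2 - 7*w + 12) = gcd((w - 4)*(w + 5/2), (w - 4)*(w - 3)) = w - 4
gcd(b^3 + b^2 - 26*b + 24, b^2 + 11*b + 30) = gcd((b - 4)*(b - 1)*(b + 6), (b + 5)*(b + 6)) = b + 6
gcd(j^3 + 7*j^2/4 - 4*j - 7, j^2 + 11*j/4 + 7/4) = j + 7/4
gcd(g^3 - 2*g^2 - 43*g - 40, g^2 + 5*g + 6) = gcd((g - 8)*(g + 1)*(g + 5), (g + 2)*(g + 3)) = 1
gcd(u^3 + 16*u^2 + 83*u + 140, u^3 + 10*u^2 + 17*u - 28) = u^2 + 11*u + 28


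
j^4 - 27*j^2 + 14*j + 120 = (j - 4)*(j - 3)*(j + 2)*(j + 5)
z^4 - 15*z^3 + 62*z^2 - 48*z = z*(z - 8)*(z - 6)*(z - 1)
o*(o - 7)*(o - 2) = o^3 - 9*o^2 + 14*o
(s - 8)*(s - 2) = s^2 - 10*s + 16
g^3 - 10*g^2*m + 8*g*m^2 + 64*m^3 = (g - 8*m)*(g - 4*m)*(g + 2*m)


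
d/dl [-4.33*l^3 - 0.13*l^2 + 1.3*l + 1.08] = -12.99*l^2 - 0.26*l + 1.3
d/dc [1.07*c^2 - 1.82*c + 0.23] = 2.14*c - 1.82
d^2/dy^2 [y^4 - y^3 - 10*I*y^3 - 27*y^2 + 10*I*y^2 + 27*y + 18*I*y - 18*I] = 12*y^2 + y*(-6 - 60*I) - 54 + 20*I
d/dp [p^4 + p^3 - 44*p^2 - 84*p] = 4*p^3 + 3*p^2 - 88*p - 84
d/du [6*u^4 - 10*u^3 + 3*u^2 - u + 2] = 24*u^3 - 30*u^2 + 6*u - 1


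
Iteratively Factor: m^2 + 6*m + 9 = (m + 3)*(m + 3)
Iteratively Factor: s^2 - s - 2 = (s + 1)*(s - 2)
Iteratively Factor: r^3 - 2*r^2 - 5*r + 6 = (r + 2)*(r^2 - 4*r + 3) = (r - 1)*(r + 2)*(r - 3)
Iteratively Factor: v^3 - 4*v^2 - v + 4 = (v + 1)*(v^2 - 5*v + 4) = (v - 1)*(v + 1)*(v - 4)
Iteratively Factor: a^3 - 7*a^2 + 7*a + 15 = (a - 5)*(a^2 - 2*a - 3) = (a - 5)*(a + 1)*(a - 3)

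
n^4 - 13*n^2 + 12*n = n*(n - 3)*(n - 1)*(n + 4)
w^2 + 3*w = w*(w + 3)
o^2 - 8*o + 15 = (o - 5)*(o - 3)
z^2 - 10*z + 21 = (z - 7)*(z - 3)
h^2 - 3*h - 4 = (h - 4)*(h + 1)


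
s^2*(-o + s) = -o*s^2 + s^3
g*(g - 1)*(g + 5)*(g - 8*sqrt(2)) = g^4 - 8*sqrt(2)*g^3 + 4*g^3 - 32*sqrt(2)*g^2 - 5*g^2 + 40*sqrt(2)*g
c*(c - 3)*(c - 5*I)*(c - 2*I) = c^4 - 3*c^3 - 7*I*c^3 - 10*c^2 + 21*I*c^2 + 30*c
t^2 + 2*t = t*(t + 2)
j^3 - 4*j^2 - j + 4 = (j - 4)*(j - 1)*(j + 1)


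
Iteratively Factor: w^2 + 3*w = (w)*(w + 3)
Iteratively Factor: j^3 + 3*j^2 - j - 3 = (j + 1)*(j^2 + 2*j - 3) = (j - 1)*(j + 1)*(j + 3)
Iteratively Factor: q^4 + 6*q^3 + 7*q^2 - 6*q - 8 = (q + 2)*(q^3 + 4*q^2 - q - 4) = (q + 1)*(q + 2)*(q^2 + 3*q - 4) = (q - 1)*(q + 1)*(q + 2)*(q + 4)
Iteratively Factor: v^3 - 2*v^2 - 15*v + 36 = (v - 3)*(v^2 + v - 12) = (v - 3)^2*(v + 4)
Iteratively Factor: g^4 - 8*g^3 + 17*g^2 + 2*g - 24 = (g - 3)*(g^3 - 5*g^2 + 2*g + 8) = (g - 3)*(g + 1)*(g^2 - 6*g + 8) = (g - 4)*(g - 3)*(g + 1)*(g - 2)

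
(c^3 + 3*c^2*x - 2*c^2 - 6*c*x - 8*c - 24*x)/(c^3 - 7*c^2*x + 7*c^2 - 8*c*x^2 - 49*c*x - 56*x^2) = (-c^3 - 3*c^2*x + 2*c^2 + 6*c*x + 8*c + 24*x)/(-c^3 + 7*c^2*x - 7*c^2 + 8*c*x^2 + 49*c*x + 56*x^2)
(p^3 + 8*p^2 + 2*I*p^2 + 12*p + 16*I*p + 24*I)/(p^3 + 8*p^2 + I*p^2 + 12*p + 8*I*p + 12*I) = (p + 2*I)/(p + I)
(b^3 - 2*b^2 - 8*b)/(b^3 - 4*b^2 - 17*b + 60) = b*(b^2 - 2*b - 8)/(b^3 - 4*b^2 - 17*b + 60)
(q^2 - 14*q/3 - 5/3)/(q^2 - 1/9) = 3*(q - 5)/(3*q - 1)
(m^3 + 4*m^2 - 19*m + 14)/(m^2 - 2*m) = m + 6 - 7/m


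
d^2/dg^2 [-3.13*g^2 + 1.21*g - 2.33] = -6.26000000000000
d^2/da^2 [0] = 0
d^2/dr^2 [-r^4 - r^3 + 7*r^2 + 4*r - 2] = -12*r^2 - 6*r + 14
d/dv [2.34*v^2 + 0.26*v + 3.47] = 4.68*v + 0.26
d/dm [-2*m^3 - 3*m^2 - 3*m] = -6*m^2 - 6*m - 3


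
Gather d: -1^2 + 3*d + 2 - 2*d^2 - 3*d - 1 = -2*d^2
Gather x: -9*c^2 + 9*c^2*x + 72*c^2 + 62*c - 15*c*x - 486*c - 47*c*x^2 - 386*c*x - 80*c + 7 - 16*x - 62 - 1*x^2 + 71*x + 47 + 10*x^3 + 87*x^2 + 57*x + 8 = 63*c^2 - 504*c + 10*x^3 + x^2*(86 - 47*c) + x*(9*c^2 - 401*c + 112)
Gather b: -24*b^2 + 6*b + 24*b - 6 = -24*b^2 + 30*b - 6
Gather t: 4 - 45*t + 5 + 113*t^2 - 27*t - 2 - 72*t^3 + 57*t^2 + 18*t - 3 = -72*t^3 + 170*t^2 - 54*t + 4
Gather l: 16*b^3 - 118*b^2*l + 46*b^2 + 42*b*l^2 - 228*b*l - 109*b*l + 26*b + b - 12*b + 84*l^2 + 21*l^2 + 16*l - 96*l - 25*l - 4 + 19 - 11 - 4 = 16*b^3 + 46*b^2 + 15*b + l^2*(42*b + 105) + l*(-118*b^2 - 337*b - 105)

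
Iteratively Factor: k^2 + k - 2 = (k - 1)*(k + 2)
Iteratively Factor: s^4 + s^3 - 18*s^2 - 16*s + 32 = (s - 1)*(s^3 + 2*s^2 - 16*s - 32) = (s - 1)*(s + 4)*(s^2 - 2*s - 8) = (s - 4)*(s - 1)*(s + 4)*(s + 2)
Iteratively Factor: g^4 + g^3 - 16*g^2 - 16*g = (g)*(g^3 + g^2 - 16*g - 16) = g*(g + 4)*(g^2 - 3*g - 4) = g*(g + 1)*(g + 4)*(g - 4)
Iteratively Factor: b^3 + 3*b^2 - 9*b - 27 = (b + 3)*(b^2 - 9) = (b + 3)^2*(b - 3)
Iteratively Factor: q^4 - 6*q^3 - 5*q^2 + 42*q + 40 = (q + 1)*(q^3 - 7*q^2 + 2*q + 40) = (q + 1)*(q + 2)*(q^2 - 9*q + 20) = (q - 4)*(q + 1)*(q + 2)*(q - 5)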